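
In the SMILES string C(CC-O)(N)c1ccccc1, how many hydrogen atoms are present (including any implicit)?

13

Hydrogens are implicit in SMILES; fill each atom to its normal valence:
  5 × C (aromatic): 1 H each → 5
  2 × C: 2 H each → 4
  1 × C: 1 H
  1 × C (aromatic): no H
  1 × N: 2 H
  1 × O: 1 H
  Total hydrogens = 13.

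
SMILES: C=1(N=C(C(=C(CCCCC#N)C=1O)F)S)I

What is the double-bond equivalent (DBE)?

6

Molecular formula from the SMILES: C10H10FIN2OS.
DoU = (2C + 2 + N − H − X)/2 = (2·10 + 2 + 2 − 10 − 2)/2 = 12/2 = 6.
(Structurally: 1 ring(s) + 5 π bond(s) = 6.)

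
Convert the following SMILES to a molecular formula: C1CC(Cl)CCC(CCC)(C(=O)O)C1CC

Heavy atoms from the SMILES: 13 C, 1 Cl, 2 O.
Implicit hydrogens by atom environment:
  7 × C: 2 H each → 14
  2 × C: 3 H each → 6
  2 × C: 1 H each → 2
  2 × C: no H
  1 × Cl: no H
  1 × O: 1 H
  1 × O: no H
  Total hydrogens = 23.
Molecular formula: C13H23ClO2

C13H23ClO2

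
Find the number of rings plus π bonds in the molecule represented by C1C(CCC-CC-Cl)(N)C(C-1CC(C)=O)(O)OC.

2

Molecular formula from the SMILES: C13H24ClNO3.
DoU = (2C + 2 + N − H − X)/2 = (2·13 + 2 + 1 − 24 − 1)/2 = 4/2 = 2.
(Structurally: 1 ring(s) + 1 π bond(s) = 2.)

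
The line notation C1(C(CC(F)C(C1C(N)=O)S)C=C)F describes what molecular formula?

Heavy atoms from the SMILES: 9 C, 2 F, 1 N, 1 O, 1 S.
Implicit hydrogens by atom environment:
  6 × C: 1 H each → 6
  2 × C: 2 H each → 4
  2 × F: no H
  1 × C: no H
  1 × N: 2 H
  1 × O: no H
  1 × S: 1 H
  Total hydrogens = 13.
Molecular formula: C9H13F2NOS

C9H13F2NOS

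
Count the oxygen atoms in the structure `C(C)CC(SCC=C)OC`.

1

The symbol for oxygen appears 1 time in the SMILES.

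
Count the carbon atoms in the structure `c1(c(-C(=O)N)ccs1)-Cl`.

The symbol for carbon appears 5 times in the SMILES. Lowercase c denotes aromatic carbon and counts toward C.

5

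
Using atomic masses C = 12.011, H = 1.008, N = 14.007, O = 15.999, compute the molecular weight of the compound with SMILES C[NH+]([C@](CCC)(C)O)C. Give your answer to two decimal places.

132.23

Molecular formula: C7H18NO+.
M = 7×12.011 + 18×1.008 + 1×14.007 + 1×15.999 = 132.23 g/mol.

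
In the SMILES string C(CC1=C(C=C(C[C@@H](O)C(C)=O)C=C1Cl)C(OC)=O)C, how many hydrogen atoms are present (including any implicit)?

Hydrogens are implicit in SMILES; fill each atom to its normal valence:
  4 × C (aromatic): no H
  3 × C: 3 H each → 9
  3 × C: 2 H each → 6
  3 × O: no H
  2 × C (aromatic): 1 H each → 2
  2 × C: no H
  1 × C: 1 H
  1 × Cl: no H
  1 × O: 1 H
  Total hydrogens = 19.

19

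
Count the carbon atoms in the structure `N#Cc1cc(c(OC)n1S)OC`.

7

The symbol for carbon appears 7 times in the SMILES. Lowercase c denotes aromatic carbon and counts toward C.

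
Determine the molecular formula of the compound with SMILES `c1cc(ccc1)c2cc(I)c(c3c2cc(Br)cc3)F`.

C16H9BrFI

Heavy atoms from the SMILES: 1 Br, 16 C, 1 F, 1 I.
Implicit hydrogens by atom environment:
  9 × C (aromatic): 1 H each → 9
  7 × C (aromatic): no H
  1 × Br: no H
  1 × F: no H
  1 × I: no H
  Total hydrogens = 9.
Molecular formula: C16H9BrFI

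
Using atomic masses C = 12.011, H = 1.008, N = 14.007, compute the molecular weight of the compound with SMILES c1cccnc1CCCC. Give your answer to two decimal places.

Molecular formula: C9H13N.
M = 9×12.011 + 13×1.008 + 1×14.007 = 135.21 g/mol.

135.21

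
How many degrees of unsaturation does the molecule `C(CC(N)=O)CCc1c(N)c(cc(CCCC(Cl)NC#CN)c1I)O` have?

Molecular formula from the SMILES: C17H24ClIN4O2.
DoU = (2C + 2 + N − H − X)/2 = (2·17 + 2 + 4 − 24 − 2)/2 = 14/2 = 7.
(Structurally: 1 ring(s) + 6 π bond(s) = 7.)

7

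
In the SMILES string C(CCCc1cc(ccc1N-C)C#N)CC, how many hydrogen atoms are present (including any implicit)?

20

Hydrogens are implicit in SMILES; fill each atom to its normal valence:
  5 × C: 2 H each → 10
  3 × C (aromatic): 1 H each → 3
  3 × C (aromatic): no H
  2 × C: 3 H each → 6
  1 × C: no H
  1 × N: 1 H
  1 × N: no H
  Total hydrogens = 20.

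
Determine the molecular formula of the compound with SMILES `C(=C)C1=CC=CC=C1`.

C8H8

Heavy atoms from the SMILES: 8 C.
Implicit hydrogens by atom environment:
  5 × C (aromatic): 1 H each → 5
  1 × C: 2 H
  1 × C: 1 H
  1 × C (aromatic): no H
  Total hydrogens = 8.
Molecular formula: C8H8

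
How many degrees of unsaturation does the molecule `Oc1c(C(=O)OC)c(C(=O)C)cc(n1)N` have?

6

Molecular formula from the SMILES: C9H10N2O4.
DoU = (2C + 2 + N − H − X)/2 = (2·9 + 2 + 2 − 10 − 0)/2 = 12/2 = 6.
(Structurally: 1 ring(s) + 5 π bond(s) = 6.)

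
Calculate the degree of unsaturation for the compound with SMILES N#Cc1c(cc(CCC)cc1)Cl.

6

Molecular formula from the SMILES: C10H10ClN.
DoU = (2C + 2 + N − H − X)/2 = (2·10 + 2 + 1 − 10 − 1)/2 = 12/2 = 6.
(Structurally: 1 ring(s) + 5 π bond(s) = 6.)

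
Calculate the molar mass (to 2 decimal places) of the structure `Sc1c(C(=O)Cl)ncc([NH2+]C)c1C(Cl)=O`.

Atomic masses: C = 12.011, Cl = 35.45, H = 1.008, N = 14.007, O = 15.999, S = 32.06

Molecular formula: C8H7Cl2N2O2S+.
M = 8×12.011 + 2×35.45 + 7×1.008 + 2×14.007 + 2×15.999 + 1×32.06 = 266.12 g/mol.

266.12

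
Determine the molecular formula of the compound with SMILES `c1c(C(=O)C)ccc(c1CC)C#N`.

Heavy atoms from the SMILES: 11 C, 1 N, 1 O.
Implicit hydrogens by atom environment:
  3 × C (aromatic): 1 H each → 3
  3 × C (aromatic): no H
  2 × C: 3 H each → 6
  2 × C: no H
  1 × C: 2 H
  1 × N: no H
  1 × O: no H
  Total hydrogens = 11.
Molecular formula: C11H11NO

C11H11NO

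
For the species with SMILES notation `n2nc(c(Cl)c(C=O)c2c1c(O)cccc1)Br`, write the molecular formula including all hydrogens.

C11H6BrClN2O2

Heavy atoms from the SMILES: 1 Br, 11 C, 1 Cl, 2 N, 2 O.
Implicit hydrogens by atom environment:
  6 × C (aromatic): no H
  4 × C (aromatic): 1 H each → 4
  2 × N (aromatic): no H
  1 × Br: no H
  1 × C: 1 H
  1 × Cl: no H
  1 × O: 1 H
  1 × O: no H
  Total hydrogens = 6.
Molecular formula: C11H6BrClN2O2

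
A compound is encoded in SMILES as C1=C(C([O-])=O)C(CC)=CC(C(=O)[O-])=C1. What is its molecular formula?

[C10H8O4]2-

Heavy atoms from the SMILES: 10 C, 4 O.
Implicit hydrogens by atom environment:
  3 × C (aromatic): 1 H each → 3
  3 × C (aromatic): no H
  2 × C: no H
  2 × O: no H
  2 × O (charge -1): no H
  1 × C: 3 H
  1 × C: 2 H
  Total hydrogens = 8.
Net charge -2.
Molecular formula: [C10H8O4]2-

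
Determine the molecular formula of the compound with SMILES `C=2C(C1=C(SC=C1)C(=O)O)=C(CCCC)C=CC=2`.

Heavy atoms from the SMILES: 15 C, 2 O, 1 S.
Implicit hydrogens by atom environment:
  6 × C (aromatic): 1 H each → 6
  4 × C (aromatic): no H
  3 × C: 2 H each → 6
  1 × C: 3 H
  1 × C: no H
  1 × O: 1 H
  1 × O: no H
  1 × S (aromatic): no H
  Total hydrogens = 16.
Molecular formula: C15H16O2S

C15H16O2S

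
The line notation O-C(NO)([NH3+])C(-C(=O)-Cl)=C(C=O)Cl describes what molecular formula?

Heavy atoms from the SMILES: 5 C, 2 Cl, 2 N, 4 O.
Implicit hydrogens by atom environment:
  4 × C: no H
  2 × Cl: no H
  2 × O: 1 H each → 2
  2 × O: no H
  1 × C: 1 H
  1 × N (charge +1): 3 H
  1 × N: 1 H
  Total hydrogens = 7.
Net charge +1.
Molecular formula: C5H7Cl2N2O4+

C5H7Cl2N2O4+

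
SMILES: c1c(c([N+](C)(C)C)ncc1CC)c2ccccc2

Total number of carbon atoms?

The symbol for carbon appears 16 times in the SMILES. Lowercase c denotes aromatic carbon and counts toward C.

16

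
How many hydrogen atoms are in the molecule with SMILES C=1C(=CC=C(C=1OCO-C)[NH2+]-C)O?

Hydrogens are implicit in SMILES; fill each atom to its normal valence:
  3 × C (aromatic): 1 H each → 3
  3 × C (aromatic): no H
  2 × C: 3 H each → 6
  2 × O: no H
  1 × C: 2 H
  1 × N (charge +1): 2 H
  1 × O: 1 H
  Total hydrogens = 14.

14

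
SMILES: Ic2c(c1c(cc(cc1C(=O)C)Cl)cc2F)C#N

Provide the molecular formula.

C13H6ClFINO

Heavy atoms from the SMILES: 13 C, 1 Cl, 1 F, 1 I, 1 N, 1 O.
Implicit hydrogens by atom environment:
  7 × C (aromatic): no H
  3 × C (aromatic): 1 H each → 3
  2 × C: no H
  1 × C: 3 H
  1 × Cl: no H
  1 × F: no H
  1 × I: no H
  1 × N: no H
  1 × O: no H
  Total hydrogens = 6.
Molecular formula: C13H6ClFINO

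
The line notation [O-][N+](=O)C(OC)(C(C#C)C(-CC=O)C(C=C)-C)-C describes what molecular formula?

Heavy atoms from the SMILES: 13 C, 1 N, 4 O.
Implicit hydrogens by atom environment:
  6 × C: 1 H each → 6
  3 × C: 3 H each → 9
  3 × O: no H
  2 × C: 2 H each → 4
  2 × C: no H
  1 × N (charge +1): no H
  1 × O (charge -1): no H
  Total hydrogens = 19.
Molecular formula: C13H19NO4

C13H19NO4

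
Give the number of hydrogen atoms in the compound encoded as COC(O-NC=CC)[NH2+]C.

Hydrogens are implicit in SMILES; fill each atom to its normal valence:
  3 × C: 3 H each → 9
  3 × C: 1 H each → 3
  2 × O: no H
  1 × N (charge +1): 2 H
  1 × N: 1 H
  Total hydrogens = 15.

15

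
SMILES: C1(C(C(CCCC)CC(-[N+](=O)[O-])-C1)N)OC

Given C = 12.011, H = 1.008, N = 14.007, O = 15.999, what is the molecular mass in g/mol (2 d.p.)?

230.31

Molecular formula: C11H22N2O3.
M = 11×12.011 + 22×1.008 + 2×14.007 + 3×15.999 = 230.31 g/mol.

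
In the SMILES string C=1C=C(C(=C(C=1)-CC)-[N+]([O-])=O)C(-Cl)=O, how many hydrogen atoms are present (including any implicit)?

Hydrogens are implicit in SMILES; fill each atom to its normal valence:
  3 × C (aromatic): 1 H each → 3
  3 × C (aromatic): no H
  2 × O: no H
  1 × C: 3 H
  1 × C: 2 H
  1 × C: no H
  1 × Cl: no H
  1 × N (charge +1): no H
  1 × O (charge -1): no H
  Total hydrogens = 8.

8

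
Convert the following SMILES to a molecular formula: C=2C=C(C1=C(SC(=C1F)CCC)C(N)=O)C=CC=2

Heavy atoms from the SMILES: 14 C, 1 F, 1 N, 1 O, 1 S.
Implicit hydrogens by atom environment:
  5 × C (aromatic): 1 H each → 5
  5 × C (aromatic): no H
  2 × C: 2 H each → 4
  1 × C: 3 H
  1 × C: no H
  1 × F: no H
  1 × N: 2 H
  1 × O: no H
  1 × S (aromatic): no H
  Total hydrogens = 14.
Molecular formula: C14H14FNOS

C14H14FNOS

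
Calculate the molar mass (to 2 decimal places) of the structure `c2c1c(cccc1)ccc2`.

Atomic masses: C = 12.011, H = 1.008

128.17

Molecular formula: C10H8.
M = 10×12.011 + 8×1.008 = 128.17 g/mol.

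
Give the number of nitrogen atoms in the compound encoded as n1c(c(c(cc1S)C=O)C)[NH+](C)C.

2

The symbol for nitrogen appears 2 times in the SMILES.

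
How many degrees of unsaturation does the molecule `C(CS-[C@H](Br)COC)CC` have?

Molecular formula from the SMILES: C7H15BrOS.
DoU = (2C + 2 + N − H − X)/2 = (2·7 + 2 + 0 − 15 − 1)/2 = 0/2 = 0.
(Structurally: 0 ring(s) + 0 π bond(s) = 0.)

0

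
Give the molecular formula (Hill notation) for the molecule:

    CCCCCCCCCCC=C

C12H24

Heavy atoms from the SMILES: 12 C.
Implicit hydrogens by atom environment:
  10 × C: 2 H each → 20
  1 × C: 3 H
  1 × C: 1 H
  Total hydrogens = 24.
Molecular formula: C12H24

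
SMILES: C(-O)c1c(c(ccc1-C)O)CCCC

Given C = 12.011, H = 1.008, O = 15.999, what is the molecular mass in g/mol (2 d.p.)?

194.27

Molecular formula: C12H18O2.
M = 12×12.011 + 18×1.008 + 2×15.999 = 194.27 g/mol.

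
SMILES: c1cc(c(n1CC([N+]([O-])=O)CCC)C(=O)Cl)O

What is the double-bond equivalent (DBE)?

Molecular formula from the SMILES: C10H13ClN2O4.
DoU = (2C + 2 + N − H − X)/2 = (2·10 + 2 + 2 − 13 − 1)/2 = 10/2 = 5.
(Structurally: 1 ring(s) + 4 π bond(s) = 5.)

5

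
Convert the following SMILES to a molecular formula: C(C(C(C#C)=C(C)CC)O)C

C10H16O

Heavy atoms from the SMILES: 10 C, 1 O.
Implicit hydrogens by atom environment:
  3 × C: 3 H each → 9
  3 × C: no H
  2 × C: 2 H each → 4
  2 × C: 1 H each → 2
  1 × O: 1 H
  Total hydrogens = 16.
Molecular formula: C10H16O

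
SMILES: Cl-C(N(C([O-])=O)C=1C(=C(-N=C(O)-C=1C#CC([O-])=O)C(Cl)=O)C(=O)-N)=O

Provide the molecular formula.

Heavy atoms from the SMILES: 12 C, 2 Cl, 3 N, 8 O.
Implicit hydrogens by atom environment:
  7 × C: no H
  5 × C (aromatic): no H
  5 × O: no H
  2 × Cl: no H
  2 × O (charge -1): no H
  1 × N: 2 H
  1 × N (aromatic): no H
  1 × N: no H
  1 × O: 1 H
  Total hydrogens = 3.
Net charge -2.
Molecular formula: [C12H3Cl2N3O8]2-

[C12H3Cl2N3O8]2-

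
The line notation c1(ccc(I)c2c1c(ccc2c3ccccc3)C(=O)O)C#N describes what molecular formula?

Heavy atoms from the SMILES: 18 C, 1 I, 1 N, 2 O.
Implicit hydrogens by atom environment:
  9 × C (aromatic): 1 H each → 9
  7 × C (aromatic): no H
  2 × C: no H
  1 × I: no H
  1 × N: no H
  1 × O: 1 H
  1 × O: no H
  Total hydrogens = 10.
Molecular formula: C18H10INO2

C18H10INO2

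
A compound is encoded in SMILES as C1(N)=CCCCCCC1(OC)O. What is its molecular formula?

Heavy atoms from the SMILES: 9 C, 1 N, 2 O.
Implicit hydrogens by atom environment:
  5 × C: 2 H each → 10
  2 × C: no H
  1 × C: 3 H
  1 × C: 1 H
  1 × N: 2 H
  1 × O: 1 H
  1 × O: no H
  Total hydrogens = 17.
Molecular formula: C9H17NO2

C9H17NO2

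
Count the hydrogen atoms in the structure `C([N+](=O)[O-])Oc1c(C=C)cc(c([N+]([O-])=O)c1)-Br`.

Hydrogens are implicit in SMILES; fill each atom to its normal valence:
  4 × C (aromatic): no H
  3 × O: no H
  2 × C: 2 H each → 4
  2 × C (aromatic): 1 H each → 2
  2 × N (charge +1): no H
  2 × O (charge -1): no H
  1 × Br: no H
  1 × C: 1 H
  Total hydrogens = 7.

7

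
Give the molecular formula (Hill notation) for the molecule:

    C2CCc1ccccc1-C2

C10H12

Heavy atoms from the SMILES: 10 C.
Implicit hydrogens by atom environment:
  4 × C: 2 H each → 8
  4 × C (aromatic): 1 H each → 4
  2 × C (aromatic): no H
  Total hydrogens = 12.
Molecular formula: C10H12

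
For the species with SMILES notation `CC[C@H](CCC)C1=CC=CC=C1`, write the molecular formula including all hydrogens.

Heavy atoms from the SMILES: 12 C.
Implicit hydrogens by atom environment:
  5 × C (aromatic): 1 H each → 5
  3 × C: 2 H each → 6
  2 × C: 3 H each → 6
  1 × C: 1 H
  1 × C (aromatic): no H
  Total hydrogens = 18.
Molecular formula: C12H18

C12H18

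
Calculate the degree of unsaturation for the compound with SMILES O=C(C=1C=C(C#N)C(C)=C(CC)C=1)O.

7

Molecular formula from the SMILES: C11H11NO2.
DoU = (2C + 2 + N − H − X)/2 = (2·11 + 2 + 1 − 11 − 0)/2 = 14/2 = 7.
(Structurally: 1 ring(s) + 6 π bond(s) = 7.)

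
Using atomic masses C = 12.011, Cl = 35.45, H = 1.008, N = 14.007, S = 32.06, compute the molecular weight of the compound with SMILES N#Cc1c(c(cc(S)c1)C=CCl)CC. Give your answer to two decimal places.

Molecular formula: C11H10ClNS.
M = 11×12.011 + 1×35.45 + 10×1.008 + 1×14.007 + 1×32.06 = 223.72 g/mol.

223.72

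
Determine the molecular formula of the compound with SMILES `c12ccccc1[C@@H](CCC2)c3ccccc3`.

Heavy atoms from the SMILES: 16 C.
Implicit hydrogens by atom environment:
  9 × C (aromatic): 1 H each → 9
  3 × C: 2 H each → 6
  3 × C (aromatic): no H
  1 × C: 1 H
  Total hydrogens = 16.
Molecular formula: C16H16

C16H16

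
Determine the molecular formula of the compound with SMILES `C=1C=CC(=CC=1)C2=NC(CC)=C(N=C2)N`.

C12H13N3

Heavy atoms from the SMILES: 12 C, 3 N.
Implicit hydrogens by atom environment:
  6 × C (aromatic): 1 H each → 6
  4 × C (aromatic): no H
  2 × N (aromatic): no H
  1 × C: 3 H
  1 × C: 2 H
  1 × N: 2 H
  Total hydrogens = 13.
Molecular formula: C12H13N3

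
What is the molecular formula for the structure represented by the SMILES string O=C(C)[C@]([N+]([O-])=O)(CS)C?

Heavy atoms from the SMILES: 5 C, 1 N, 3 O, 1 S.
Implicit hydrogens by atom environment:
  2 × C: 3 H each → 6
  2 × C: no H
  2 × O: no H
  1 × C: 2 H
  1 × N (charge +1): no H
  1 × O (charge -1): no H
  1 × S: 1 H
  Total hydrogens = 9.
Molecular formula: C5H9NO3S

C5H9NO3S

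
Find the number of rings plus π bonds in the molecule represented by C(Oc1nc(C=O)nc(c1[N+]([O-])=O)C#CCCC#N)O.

Molecular formula from the SMILES: C11H8N4O5.
DoU = (2C + 2 + N − H − X)/2 = (2·11 + 2 + 4 − 8 − 0)/2 = 20/2 = 10.
(Structurally: 1 ring(s) + 9 π bond(s) = 10.)

10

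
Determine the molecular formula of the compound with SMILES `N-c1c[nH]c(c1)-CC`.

Heavy atoms from the SMILES: 6 C, 2 N.
Implicit hydrogens by atom environment:
  2 × C (aromatic): 1 H each → 2
  2 × C (aromatic): no H
  1 × C: 3 H
  1 × C: 2 H
  1 × N: 2 H
  1 × N (aromatic): 1 H
  Total hydrogens = 10.
Molecular formula: C6H10N2

C6H10N2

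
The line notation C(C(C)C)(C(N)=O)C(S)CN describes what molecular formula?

Heavy atoms from the SMILES: 7 C, 2 N, 1 O, 1 S.
Implicit hydrogens by atom environment:
  3 × C: 1 H each → 3
  2 × C: 3 H each → 6
  2 × N: 2 H each → 4
  1 × C: 2 H
  1 × C: no H
  1 × O: no H
  1 × S: 1 H
  Total hydrogens = 16.
Molecular formula: C7H16N2OS

C7H16N2OS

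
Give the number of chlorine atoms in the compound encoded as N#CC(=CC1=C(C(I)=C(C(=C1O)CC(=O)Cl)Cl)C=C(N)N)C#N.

2

The symbol for chlorine appears 2 times in the SMILES.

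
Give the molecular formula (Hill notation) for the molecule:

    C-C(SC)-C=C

Heavy atoms from the SMILES: 5 C, 1 S.
Implicit hydrogens by atom environment:
  2 × C: 3 H each → 6
  2 × C: 1 H each → 2
  1 × C: 2 H
  1 × S: no H
  Total hydrogens = 10.
Molecular formula: C5H10S

C5H10S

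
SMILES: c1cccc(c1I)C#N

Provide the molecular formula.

Heavy atoms from the SMILES: 7 C, 1 I, 1 N.
Implicit hydrogens by atom environment:
  4 × C (aromatic): 1 H each → 4
  2 × C (aromatic): no H
  1 × C: no H
  1 × I: no H
  1 × N: no H
  Total hydrogens = 4.
Molecular formula: C7H4IN

C7H4IN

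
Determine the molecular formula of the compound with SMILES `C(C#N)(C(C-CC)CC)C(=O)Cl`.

Heavy atoms from the SMILES: 9 C, 1 Cl, 1 N, 1 O.
Implicit hydrogens by atom environment:
  3 × C: 2 H each → 6
  2 × C: 3 H each → 6
  2 × C: 1 H each → 2
  2 × C: no H
  1 × Cl: no H
  1 × N: no H
  1 × O: no H
  Total hydrogens = 14.
Molecular formula: C9H14ClNO

C9H14ClNO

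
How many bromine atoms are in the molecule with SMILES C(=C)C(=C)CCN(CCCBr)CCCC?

1

The symbol for bromine appears 1 time in the SMILES.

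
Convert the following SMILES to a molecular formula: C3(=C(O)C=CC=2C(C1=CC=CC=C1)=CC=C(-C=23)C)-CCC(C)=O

C21H20O2

Heavy atoms from the SMILES: 21 C, 2 O.
Implicit hydrogens by atom environment:
  9 × C (aromatic): 1 H each → 9
  7 × C (aromatic): no H
  2 × C: 3 H each → 6
  2 × C: 2 H each → 4
  1 × C: no H
  1 × O: 1 H
  1 × O: no H
  Total hydrogens = 20.
Molecular formula: C21H20O2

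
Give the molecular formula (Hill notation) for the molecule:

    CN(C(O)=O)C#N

Heavy atoms from the SMILES: 3 C, 2 N, 2 O.
Implicit hydrogens by atom environment:
  2 × C: no H
  2 × N: no H
  1 × C: 3 H
  1 × O: 1 H
  1 × O: no H
  Total hydrogens = 4.
Molecular formula: C3H4N2O2

C3H4N2O2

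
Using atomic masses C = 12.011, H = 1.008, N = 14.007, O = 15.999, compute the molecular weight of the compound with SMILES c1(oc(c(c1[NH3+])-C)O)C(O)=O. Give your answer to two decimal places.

158.13

Molecular formula: C6H8NO4+.
M = 6×12.011 + 8×1.008 + 1×14.007 + 4×15.999 = 158.13 g/mol.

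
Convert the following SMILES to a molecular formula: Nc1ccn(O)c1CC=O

C6H8N2O2

Heavy atoms from the SMILES: 6 C, 2 N, 2 O.
Implicit hydrogens by atom environment:
  2 × C (aromatic): 1 H each → 2
  2 × C (aromatic): no H
  1 × C: 2 H
  1 × C: 1 H
  1 × N: 2 H
  1 × N (aromatic): no H
  1 × O: 1 H
  1 × O: no H
  Total hydrogens = 8.
Molecular formula: C6H8N2O2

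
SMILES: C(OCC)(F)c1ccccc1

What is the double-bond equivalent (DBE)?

4

Molecular formula from the SMILES: C9H11FO.
DoU = (2C + 2 + N − H − X)/2 = (2·9 + 2 + 0 − 11 − 1)/2 = 8/2 = 4.
(Structurally: 1 ring(s) + 3 π bond(s) = 4.)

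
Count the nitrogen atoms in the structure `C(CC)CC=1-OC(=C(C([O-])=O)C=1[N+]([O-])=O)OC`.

The symbol for nitrogen appears 1 time in the SMILES.

1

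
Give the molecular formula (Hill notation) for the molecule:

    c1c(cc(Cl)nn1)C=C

Heavy atoms from the SMILES: 6 C, 1 Cl, 2 N.
Implicit hydrogens by atom environment:
  2 × C (aromatic): 1 H each → 2
  2 × C (aromatic): no H
  2 × N (aromatic): no H
  1 × C: 2 H
  1 × C: 1 H
  1 × Cl: no H
  Total hydrogens = 5.
Molecular formula: C6H5ClN2

C6H5ClN2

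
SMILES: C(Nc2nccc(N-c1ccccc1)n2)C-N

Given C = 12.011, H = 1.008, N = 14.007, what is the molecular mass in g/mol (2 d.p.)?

Molecular formula: C12H15N5.
M = 12×12.011 + 15×1.008 + 5×14.007 = 229.29 g/mol.

229.29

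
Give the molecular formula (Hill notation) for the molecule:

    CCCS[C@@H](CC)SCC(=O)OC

Heavy atoms from the SMILES: 9 C, 2 O, 2 S.
Implicit hydrogens by atom environment:
  4 × C: 2 H each → 8
  3 × C: 3 H each → 9
  2 × O: no H
  2 × S: no H
  1 × C: 1 H
  1 × C: no H
  Total hydrogens = 18.
Molecular formula: C9H18O2S2

C9H18O2S2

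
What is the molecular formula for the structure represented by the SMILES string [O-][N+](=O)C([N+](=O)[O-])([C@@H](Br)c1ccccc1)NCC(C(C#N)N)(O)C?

C13H16BrN5O5

Heavy atoms from the SMILES: 1 Br, 13 C, 5 N, 5 O.
Implicit hydrogens by atom environment:
  5 × C (aromatic): 1 H each → 5
  3 × C: no H
  2 × C: 1 H each → 2
  2 × N (charge +1): no H
  2 × O: no H
  2 × O (charge -1): no H
  1 × Br: no H
  1 × C: 3 H
  1 × C: 2 H
  1 × C (aromatic): no H
  1 × N: 2 H
  1 × N: 1 H
  1 × N: no H
  1 × O: 1 H
  Total hydrogens = 16.
Molecular formula: C13H16BrN5O5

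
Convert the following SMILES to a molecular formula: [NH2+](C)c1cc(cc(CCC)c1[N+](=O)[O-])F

C10H14FN2O2+

Heavy atoms from the SMILES: 10 C, 1 F, 2 N, 2 O.
Implicit hydrogens by atom environment:
  4 × C (aromatic): no H
  2 × C: 3 H each → 6
  2 × C: 2 H each → 4
  2 × C (aromatic): 1 H each → 2
  1 × F: no H
  1 × N (charge +1): 2 H
  1 × N (charge +1): no H
  1 × O: no H
  1 × O (charge -1): no H
  Total hydrogens = 14.
Net charge +1.
Molecular formula: C10H14FN2O2+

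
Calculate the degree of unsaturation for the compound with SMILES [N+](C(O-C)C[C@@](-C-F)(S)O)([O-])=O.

Molecular formula from the SMILES: C5H10FNO4S.
DoU = (2C + 2 + N − H − X)/2 = (2·5 + 2 + 1 − 10 − 1)/2 = 2/2 = 1.
(Structurally: 0 ring(s) + 1 π bond(s) = 1.)

1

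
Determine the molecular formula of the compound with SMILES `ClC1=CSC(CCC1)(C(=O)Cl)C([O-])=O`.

Heavy atoms from the SMILES: 8 C, 2 Cl, 3 O, 1 S.
Implicit hydrogens by atom environment:
  4 × C: no H
  3 × C: 2 H each → 6
  2 × Cl: no H
  2 × O: no H
  1 × C: 1 H
  1 × O (charge -1): no H
  1 × S: no H
  Total hydrogens = 7.
Net charge -1.
Molecular formula: C8H7Cl2O3S-

C8H7Cl2O3S-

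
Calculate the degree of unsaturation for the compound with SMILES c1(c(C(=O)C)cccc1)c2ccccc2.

9

Molecular formula from the SMILES: C14H12O.
DoU = (2C + 2 + N − H − X)/2 = (2·14 + 2 + 0 − 12 − 0)/2 = 18/2 = 9.
(Structurally: 2 ring(s) + 7 π bond(s) = 9.)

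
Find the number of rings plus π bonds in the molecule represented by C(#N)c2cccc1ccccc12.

Molecular formula from the SMILES: C11H7N.
DoU = (2C + 2 + N − H − X)/2 = (2·11 + 2 + 1 − 7 − 0)/2 = 18/2 = 9.
(Structurally: 2 ring(s) + 7 π bond(s) = 9.)

9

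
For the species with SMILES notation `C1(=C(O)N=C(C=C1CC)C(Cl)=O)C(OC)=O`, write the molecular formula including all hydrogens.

C10H10ClNO4

Heavy atoms from the SMILES: 10 C, 1 Cl, 1 N, 4 O.
Implicit hydrogens by atom environment:
  4 × C (aromatic): no H
  3 × O: no H
  2 × C: 3 H each → 6
  2 × C: no H
  1 × C: 2 H
  1 × C (aromatic): 1 H
  1 × Cl: no H
  1 × N (aromatic): no H
  1 × O: 1 H
  Total hydrogens = 10.
Molecular formula: C10H10ClNO4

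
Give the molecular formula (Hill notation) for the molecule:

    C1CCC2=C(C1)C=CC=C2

C10H12

Heavy atoms from the SMILES: 10 C.
Implicit hydrogens by atom environment:
  4 × C: 2 H each → 8
  4 × C (aromatic): 1 H each → 4
  2 × C (aromatic): no H
  Total hydrogens = 12.
Molecular formula: C10H12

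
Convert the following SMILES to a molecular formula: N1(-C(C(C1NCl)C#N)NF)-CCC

C7H12ClFN4

Heavy atoms from the SMILES: 7 C, 1 Cl, 1 F, 4 N.
Implicit hydrogens by atom environment:
  3 × C: 1 H each → 3
  2 × C: 2 H each → 4
  2 × N: 1 H each → 2
  2 × N: no H
  1 × C: 3 H
  1 × C: no H
  1 × Cl: no H
  1 × F: no H
  Total hydrogens = 12.
Molecular formula: C7H12ClFN4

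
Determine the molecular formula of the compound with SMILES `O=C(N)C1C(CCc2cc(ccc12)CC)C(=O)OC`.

C15H19NO3

Heavy atoms from the SMILES: 15 C, 1 N, 3 O.
Implicit hydrogens by atom environment:
  3 × C: 2 H each → 6
  3 × C (aromatic): 1 H each → 3
  3 × C (aromatic): no H
  3 × O: no H
  2 × C: 3 H each → 6
  2 × C: 1 H each → 2
  2 × C: no H
  1 × N: 2 H
  Total hydrogens = 19.
Molecular formula: C15H19NO3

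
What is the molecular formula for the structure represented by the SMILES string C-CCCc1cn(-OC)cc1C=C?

Heavy atoms from the SMILES: 11 C, 1 N, 1 O.
Implicit hydrogens by atom environment:
  4 × C: 2 H each → 8
  2 × C: 3 H each → 6
  2 × C (aromatic): 1 H each → 2
  2 × C (aromatic): no H
  1 × C: 1 H
  1 × N (aromatic): no H
  1 × O: no H
  Total hydrogens = 17.
Molecular formula: C11H17NO

C11H17NO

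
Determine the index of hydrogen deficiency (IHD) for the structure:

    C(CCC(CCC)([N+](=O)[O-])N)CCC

Molecular formula from the SMILES: C10H22N2O2.
DoU = (2C + 2 + N − H − X)/2 = (2·10 + 2 + 2 − 22 − 0)/2 = 2/2 = 1.
(Structurally: 0 ring(s) + 1 π bond(s) = 1.)

1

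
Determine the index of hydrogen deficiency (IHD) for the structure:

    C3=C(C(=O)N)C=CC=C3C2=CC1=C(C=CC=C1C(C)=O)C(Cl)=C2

13

Molecular formula from the SMILES: C19H14ClNO2.
DoU = (2C + 2 + N − H − X)/2 = (2·19 + 2 + 1 − 14 − 1)/2 = 26/2 = 13.
(Structurally: 3 ring(s) + 10 π bond(s) = 13.)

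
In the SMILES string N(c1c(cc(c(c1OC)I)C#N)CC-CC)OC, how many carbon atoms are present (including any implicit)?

The symbol for carbon appears 13 times in the SMILES. Lowercase c denotes aromatic carbon and counts toward C.

13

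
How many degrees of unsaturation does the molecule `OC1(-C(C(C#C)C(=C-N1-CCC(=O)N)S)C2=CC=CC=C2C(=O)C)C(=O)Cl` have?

Molecular formula from the SMILES: C19H19ClN2O4S.
DoU = (2C + 2 + N − H − X)/2 = (2·19 + 2 + 2 − 19 − 1)/2 = 22/2 = 11.
(Structurally: 2 ring(s) + 9 π bond(s) = 11.)

11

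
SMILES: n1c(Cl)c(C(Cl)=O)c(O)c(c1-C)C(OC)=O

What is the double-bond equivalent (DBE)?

Molecular formula from the SMILES: C9H7Cl2NO4.
DoU = (2C + 2 + N − H − X)/2 = (2·9 + 2 + 1 − 7 − 2)/2 = 12/2 = 6.
(Structurally: 1 ring(s) + 5 π bond(s) = 6.)

6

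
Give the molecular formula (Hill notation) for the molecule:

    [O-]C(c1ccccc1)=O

Heavy atoms from the SMILES: 7 C, 2 O.
Implicit hydrogens by atom environment:
  5 × C (aromatic): 1 H each → 5
  1 × C (aromatic): no H
  1 × C: no H
  1 × O: no H
  1 × O (charge -1): no H
  Total hydrogens = 5.
Net charge -1.
Molecular formula: C7H5O2-

C7H5O2-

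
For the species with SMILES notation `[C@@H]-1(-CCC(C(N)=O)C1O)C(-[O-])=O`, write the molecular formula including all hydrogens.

Heavy atoms from the SMILES: 7 C, 1 N, 4 O.
Implicit hydrogens by atom environment:
  3 × C: 1 H each → 3
  2 × C: 2 H each → 4
  2 × C: no H
  2 × O: no H
  1 × N: 2 H
  1 × O: 1 H
  1 × O (charge -1): no H
  Total hydrogens = 10.
Net charge -1.
Molecular formula: C7H10NO4-

C7H10NO4-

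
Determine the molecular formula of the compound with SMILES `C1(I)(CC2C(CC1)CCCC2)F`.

Heavy atoms from the SMILES: 10 C, 1 F, 1 I.
Implicit hydrogens by atom environment:
  7 × C: 2 H each → 14
  2 × C: 1 H each → 2
  1 × C: no H
  1 × F: no H
  1 × I: no H
  Total hydrogens = 16.
Molecular formula: C10H16FI

C10H16FI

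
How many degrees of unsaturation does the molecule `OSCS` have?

0

Molecular formula from the SMILES: CH4OS2.
DoU = (2C + 2 + N − H − X)/2 = (2·1 + 2 + 0 − 4 − 0)/2 = 0/2 = 0.
(Structurally: 0 ring(s) + 0 π bond(s) = 0.)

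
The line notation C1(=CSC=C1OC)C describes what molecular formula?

C6H8OS

Heavy atoms from the SMILES: 6 C, 1 O, 1 S.
Implicit hydrogens by atom environment:
  2 × C: 3 H each → 6
  2 × C (aromatic): 1 H each → 2
  2 × C (aromatic): no H
  1 × O: no H
  1 × S (aromatic): no H
  Total hydrogens = 8.
Molecular formula: C6H8OS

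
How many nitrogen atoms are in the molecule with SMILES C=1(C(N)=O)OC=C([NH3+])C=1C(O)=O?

The symbol for nitrogen appears 2 times in the SMILES.

2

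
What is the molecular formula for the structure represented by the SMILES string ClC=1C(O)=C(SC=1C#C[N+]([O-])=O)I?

Heavy atoms from the SMILES: 6 C, 1 Cl, 1 I, 1 N, 3 O, 1 S.
Implicit hydrogens by atom environment:
  4 × C (aromatic): no H
  2 × C: no H
  1 × Cl: no H
  1 × I: no H
  1 × N (charge +1): no H
  1 × O: 1 H
  1 × O: no H
  1 × O (charge -1): no H
  1 × S (aromatic): no H
  Total hydrogens = 1.
Molecular formula: C6HClINO3S

C6HClINO3S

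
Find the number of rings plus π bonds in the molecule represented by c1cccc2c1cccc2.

7

Molecular formula from the SMILES: C10H8.
DoU = (2C + 2 + N − H − X)/2 = (2·10 + 2 + 0 − 8 − 0)/2 = 14/2 = 7.
(Structurally: 2 ring(s) + 5 π bond(s) = 7.)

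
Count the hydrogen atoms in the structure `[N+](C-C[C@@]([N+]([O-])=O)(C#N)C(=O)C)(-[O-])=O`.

7

Hydrogens are implicit in SMILES; fill each atom to its normal valence:
  3 × C: no H
  3 × O: no H
  2 × C: 2 H each → 4
  2 × N (charge +1): no H
  2 × O (charge -1): no H
  1 × C: 3 H
  1 × N: no H
  Total hydrogens = 7.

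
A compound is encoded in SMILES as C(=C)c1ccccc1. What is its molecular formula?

Heavy atoms from the SMILES: 8 C.
Implicit hydrogens by atom environment:
  5 × C (aromatic): 1 H each → 5
  1 × C: 2 H
  1 × C: 1 H
  1 × C (aromatic): no H
  Total hydrogens = 8.
Molecular formula: C8H8

C8H8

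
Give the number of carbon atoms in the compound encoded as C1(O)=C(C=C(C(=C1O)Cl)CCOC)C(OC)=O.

11

The symbol for carbon appears 11 times in the SMILES. (Cl is a single chlorine, not C + l.)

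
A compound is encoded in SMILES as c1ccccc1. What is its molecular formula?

Heavy atoms from the SMILES: 6 C.
Implicit hydrogens by atom environment:
  6 × C (aromatic): 1 H each → 6
  Total hydrogens = 6.
Molecular formula: C6H6

C6H6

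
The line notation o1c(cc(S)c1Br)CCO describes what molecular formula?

Heavy atoms from the SMILES: 1 Br, 6 C, 2 O, 1 S.
Implicit hydrogens by atom environment:
  3 × C (aromatic): no H
  2 × C: 2 H each → 4
  1 × Br: no H
  1 × C (aromatic): 1 H
  1 × O: 1 H
  1 × O (aromatic): no H
  1 × S: 1 H
  Total hydrogens = 7.
Molecular formula: C6H7BrO2S

C6H7BrO2S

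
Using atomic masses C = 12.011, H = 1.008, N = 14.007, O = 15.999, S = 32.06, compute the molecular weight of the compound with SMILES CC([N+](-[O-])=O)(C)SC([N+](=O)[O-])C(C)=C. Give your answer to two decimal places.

Molecular formula: C7H12N2O4S.
M = 7×12.011 + 12×1.008 + 2×14.007 + 4×15.999 + 1×32.06 = 220.24 g/mol.

220.24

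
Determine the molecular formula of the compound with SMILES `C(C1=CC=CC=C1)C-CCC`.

C11H16

Heavy atoms from the SMILES: 11 C.
Implicit hydrogens by atom environment:
  5 × C (aromatic): 1 H each → 5
  4 × C: 2 H each → 8
  1 × C: 3 H
  1 × C (aromatic): no H
  Total hydrogens = 16.
Molecular formula: C11H16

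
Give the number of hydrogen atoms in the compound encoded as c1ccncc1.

Hydrogens are implicit in SMILES; fill each atom to its normal valence:
  5 × C (aromatic): 1 H each → 5
  1 × N (aromatic): no H
  Total hydrogens = 5.

5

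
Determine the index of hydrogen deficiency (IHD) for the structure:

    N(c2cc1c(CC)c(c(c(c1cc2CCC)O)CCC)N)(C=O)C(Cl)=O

Molecular formula from the SMILES: C20H25ClN2O3.
DoU = (2C + 2 + N − H − X)/2 = (2·20 + 2 + 2 − 25 − 1)/2 = 18/2 = 9.
(Structurally: 2 ring(s) + 7 π bond(s) = 9.)

9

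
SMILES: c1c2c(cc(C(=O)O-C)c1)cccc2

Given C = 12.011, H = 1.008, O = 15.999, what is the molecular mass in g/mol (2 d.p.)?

186.21

Molecular formula: C12H10O2.
M = 12×12.011 + 10×1.008 + 2×15.999 = 186.21 g/mol.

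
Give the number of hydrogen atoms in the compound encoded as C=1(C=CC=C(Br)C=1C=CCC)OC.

13

Hydrogens are implicit in SMILES; fill each atom to its normal valence:
  3 × C (aromatic): 1 H each → 3
  3 × C (aromatic): no H
  2 × C: 3 H each → 6
  2 × C: 1 H each → 2
  1 × Br: no H
  1 × C: 2 H
  1 × O: no H
  Total hydrogens = 13.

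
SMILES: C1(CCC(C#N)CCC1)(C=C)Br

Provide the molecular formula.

Heavy atoms from the SMILES: 1 Br, 10 C, 1 N.
Implicit hydrogens by atom environment:
  6 × C: 2 H each → 12
  2 × C: 1 H each → 2
  2 × C: no H
  1 × Br: no H
  1 × N: no H
  Total hydrogens = 14.
Molecular formula: C10H14BrN

C10H14BrN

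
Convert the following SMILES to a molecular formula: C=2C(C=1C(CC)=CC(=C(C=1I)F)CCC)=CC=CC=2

C17H18FI

Heavy atoms from the SMILES: 17 C, 1 F, 1 I.
Implicit hydrogens by atom environment:
  6 × C (aromatic): 1 H each → 6
  6 × C (aromatic): no H
  3 × C: 2 H each → 6
  2 × C: 3 H each → 6
  1 × F: no H
  1 × I: no H
  Total hydrogens = 18.
Molecular formula: C17H18FI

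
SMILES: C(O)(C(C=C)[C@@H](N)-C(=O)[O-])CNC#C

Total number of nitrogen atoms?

2

The symbol for nitrogen appears 2 times in the SMILES.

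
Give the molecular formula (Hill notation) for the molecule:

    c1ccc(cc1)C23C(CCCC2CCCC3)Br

Heavy atoms from the SMILES: 1 Br, 16 C.
Implicit hydrogens by atom environment:
  7 × C: 2 H each → 14
  5 × C (aromatic): 1 H each → 5
  2 × C: 1 H each → 2
  1 × Br: no H
  1 × C: no H
  1 × C (aromatic): no H
  Total hydrogens = 21.
Molecular formula: C16H21Br

C16H21Br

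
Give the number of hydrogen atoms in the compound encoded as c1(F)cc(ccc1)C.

Hydrogens are implicit in SMILES; fill each atom to its normal valence:
  4 × C (aromatic): 1 H each → 4
  2 × C (aromatic): no H
  1 × C: 3 H
  1 × F: no H
  Total hydrogens = 7.

7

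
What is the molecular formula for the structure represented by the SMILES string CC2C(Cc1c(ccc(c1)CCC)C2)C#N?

Heavy atoms from the SMILES: 15 C, 1 N.
Implicit hydrogens by atom environment:
  4 × C: 2 H each → 8
  3 × C (aromatic): 1 H each → 3
  3 × C (aromatic): no H
  2 × C: 3 H each → 6
  2 × C: 1 H each → 2
  1 × C: no H
  1 × N: no H
  Total hydrogens = 19.
Molecular formula: C15H19N

C15H19N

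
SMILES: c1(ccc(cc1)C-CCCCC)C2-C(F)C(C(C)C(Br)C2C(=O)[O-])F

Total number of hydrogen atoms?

Hydrogens are implicit in SMILES; fill each atom to its normal valence:
  6 × C: 1 H each → 6
  5 × C: 2 H each → 10
  4 × C (aromatic): 1 H each → 4
  2 × C: 3 H each → 6
  2 × C (aromatic): no H
  2 × F: no H
  1 × Br: no H
  1 × C: no H
  1 × O: no H
  1 × O (charge -1): no H
  Total hydrogens = 26.

26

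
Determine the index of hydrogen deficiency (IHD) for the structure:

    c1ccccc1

4

Molecular formula from the SMILES: C6H6.
DoU = (2C + 2 + N − H − X)/2 = (2·6 + 2 + 0 − 6 − 0)/2 = 8/2 = 4.
(Structurally: 1 ring(s) + 3 π bond(s) = 4.)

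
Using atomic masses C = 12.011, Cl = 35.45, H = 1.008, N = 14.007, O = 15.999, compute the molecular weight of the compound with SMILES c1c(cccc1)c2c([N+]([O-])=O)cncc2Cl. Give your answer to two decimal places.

Molecular formula: C11H7ClN2O2.
M = 11×12.011 + 1×35.45 + 7×1.008 + 2×14.007 + 2×15.999 = 234.64 g/mol.

234.64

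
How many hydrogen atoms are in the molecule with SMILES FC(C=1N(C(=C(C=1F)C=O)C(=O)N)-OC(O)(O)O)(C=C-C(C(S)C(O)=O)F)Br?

Hydrogens are implicit in SMILES; fill each atom to its normal valence:
  5 × C: 1 H each → 5
  4 × C (aromatic): no H
  4 × C: no H
  4 × O: 1 H each → 4
  4 × O: no H
  3 × F: no H
  1 × Br: no H
  1 × N: 2 H
  1 × N (aromatic): no H
  1 × S: 1 H
  Total hydrogens = 12.

12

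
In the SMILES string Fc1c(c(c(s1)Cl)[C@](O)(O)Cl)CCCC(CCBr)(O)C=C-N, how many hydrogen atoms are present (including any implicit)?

17

Hydrogens are implicit in SMILES; fill each atom to its normal valence:
  5 × C: 2 H each → 10
  4 × C (aromatic): no H
  3 × O: 1 H each → 3
  2 × C: 1 H each → 2
  2 × C: no H
  2 × Cl: no H
  1 × Br: no H
  1 × F: no H
  1 × N: 2 H
  1 × S (aromatic): no H
  Total hydrogens = 17.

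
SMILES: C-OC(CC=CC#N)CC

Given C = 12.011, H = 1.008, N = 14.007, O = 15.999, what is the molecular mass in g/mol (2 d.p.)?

Molecular formula: C8H13NO.
M = 8×12.011 + 13×1.008 + 1×14.007 + 1×15.999 = 139.20 g/mol.

139.20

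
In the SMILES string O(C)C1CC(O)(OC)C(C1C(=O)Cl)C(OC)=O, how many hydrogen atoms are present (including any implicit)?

Hydrogens are implicit in SMILES; fill each atom to its normal valence:
  5 × O: no H
  3 × C: 3 H each → 9
  3 × C: 1 H each → 3
  3 × C: no H
  1 × C: 2 H
  1 × Cl: no H
  1 × O: 1 H
  Total hydrogens = 15.

15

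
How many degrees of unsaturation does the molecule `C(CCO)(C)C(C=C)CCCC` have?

1

Molecular formula from the SMILES: C11H22O.
DoU = (2C + 2 + N − H − X)/2 = (2·11 + 2 + 0 − 22 − 0)/2 = 2/2 = 1.
(Structurally: 0 ring(s) + 1 π bond(s) = 1.)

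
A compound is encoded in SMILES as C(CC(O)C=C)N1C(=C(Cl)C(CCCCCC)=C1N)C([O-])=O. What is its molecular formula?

Heavy atoms from the SMILES: 16 C, 1 Cl, 2 N, 3 O.
Implicit hydrogens by atom environment:
  8 × C: 2 H each → 16
  4 × C (aromatic): no H
  2 × C: 1 H each → 2
  1 × C: 3 H
  1 × C: no H
  1 × Cl: no H
  1 × N: 2 H
  1 × N (aromatic): no H
  1 × O: 1 H
  1 × O: no H
  1 × O (charge -1): no H
  Total hydrogens = 24.
Net charge -1.
Molecular formula: C16H24ClN2O3-

C16H24ClN2O3-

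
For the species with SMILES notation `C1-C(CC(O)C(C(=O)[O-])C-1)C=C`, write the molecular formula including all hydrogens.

C9H13O3-

Heavy atoms from the SMILES: 9 C, 3 O.
Implicit hydrogens by atom environment:
  4 × C: 2 H each → 8
  4 × C: 1 H each → 4
  1 × C: no H
  1 × O: 1 H
  1 × O: no H
  1 × O (charge -1): no H
  Total hydrogens = 13.
Net charge -1.
Molecular formula: C9H13O3-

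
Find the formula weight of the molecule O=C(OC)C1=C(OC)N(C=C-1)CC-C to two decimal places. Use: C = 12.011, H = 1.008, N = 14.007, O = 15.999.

Molecular formula: C10H15NO3.
M = 10×12.011 + 15×1.008 + 1×14.007 + 3×15.999 = 197.23 g/mol.

197.23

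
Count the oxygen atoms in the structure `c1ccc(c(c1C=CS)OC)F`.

1

The symbol for oxygen appears 1 time in the SMILES.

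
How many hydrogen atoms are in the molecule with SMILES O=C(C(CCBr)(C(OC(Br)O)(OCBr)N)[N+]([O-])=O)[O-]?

Hydrogens are implicit in SMILES; fill each atom to its normal valence:
  4 × O: no H
  3 × Br: no H
  3 × C: 2 H each → 6
  3 × C: no H
  2 × O (charge -1): no H
  1 × C: 1 H
  1 × N: 2 H
  1 × N (charge +1): no H
  1 × O: 1 H
  Total hydrogens = 10.

10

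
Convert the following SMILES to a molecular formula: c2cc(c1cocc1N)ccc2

Heavy atoms from the SMILES: 10 C, 1 N, 1 O.
Implicit hydrogens by atom environment:
  7 × C (aromatic): 1 H each → 7
  3 × C (aromatic): no H
  1 × N: 2 H
  1 × O (aromatic): no H
  Total hydrogens = 9.
Molecular formula: C10H9NO

C10H9NO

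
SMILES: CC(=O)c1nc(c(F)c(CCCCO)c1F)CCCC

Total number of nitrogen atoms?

The symbol for nitrogen appears 1 time in the SMILES.

1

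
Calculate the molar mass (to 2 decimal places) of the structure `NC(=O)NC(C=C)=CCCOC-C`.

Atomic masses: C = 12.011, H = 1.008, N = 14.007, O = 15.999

Molecular formula: C9H16N2O2.
M = 9×12.011 + 16×1.008 + 2×14.007 + 2×15.999 = 184.24 g/mol.

184.24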